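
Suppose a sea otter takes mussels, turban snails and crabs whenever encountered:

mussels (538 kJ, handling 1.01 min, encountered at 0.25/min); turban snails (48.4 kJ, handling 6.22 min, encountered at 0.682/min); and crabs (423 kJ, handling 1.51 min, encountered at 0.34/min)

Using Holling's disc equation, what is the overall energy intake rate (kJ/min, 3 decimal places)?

R = Σλ_iE_i / (1 + Σλ_ih_i)
Numerator: 0.25×538 + 0.682×48.4 + 0.34×423 = 311.3
Denominator: 1 + 0.25×1.01 + 0.682×6.22 + 0.34×1.51 = 6.008
R = 311.3/6.008 = 51.82 kJ/min

51.820 kJ/min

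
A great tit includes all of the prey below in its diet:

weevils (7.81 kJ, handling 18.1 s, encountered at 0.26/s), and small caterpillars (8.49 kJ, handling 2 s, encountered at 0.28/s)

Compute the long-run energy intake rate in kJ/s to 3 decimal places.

0.703 kJ/s

R = Σλ_iE_i / (1 + Σλ_ih_i)
Numerator: 0.26×7.81 + 0.28×8.49 = 4.408
Denominator: 1 + 0.26×18.1 + 0.28×2 = 6.266
R = 4.408/6.266 = 0.7034 kJ/s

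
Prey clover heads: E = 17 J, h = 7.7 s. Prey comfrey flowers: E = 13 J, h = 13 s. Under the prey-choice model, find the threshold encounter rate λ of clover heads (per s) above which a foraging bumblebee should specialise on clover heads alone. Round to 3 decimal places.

The zero-one rule: include comfrey flowers iff E₂/h₂ > λE₁/(1+λh₁). Equality gives the switch point.
λE₁h₂ = E₂ + λE₂h₁ ⇒ λ = E₂/(E₁h₂ − E₂h₁) = 13/(221 − 100.1) = 0.1075 per s.

0.108 per s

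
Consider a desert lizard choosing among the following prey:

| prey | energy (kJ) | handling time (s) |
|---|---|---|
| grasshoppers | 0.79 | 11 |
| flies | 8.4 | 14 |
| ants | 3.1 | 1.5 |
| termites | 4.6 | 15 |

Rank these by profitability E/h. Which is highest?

ants

Profitability E/h (kJ/s): grasshoppers = 0.79/11 = 0.0718, flies = 8.4/14 = 0.6, ants = 3.1/1.5 = 2.07, termites = 4.6/15 = 0.307.
Ranked: ants > flies > termites > grasshoppers.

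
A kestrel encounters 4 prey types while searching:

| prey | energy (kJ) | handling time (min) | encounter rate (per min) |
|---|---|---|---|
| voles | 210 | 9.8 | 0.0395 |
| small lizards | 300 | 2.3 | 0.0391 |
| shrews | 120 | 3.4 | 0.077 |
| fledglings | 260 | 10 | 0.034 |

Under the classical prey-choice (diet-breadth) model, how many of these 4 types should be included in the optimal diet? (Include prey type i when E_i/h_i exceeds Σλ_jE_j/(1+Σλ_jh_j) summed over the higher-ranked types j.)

E/h in descending order: small lizards 130, shrews 35.3, fledglings 26, voles 21.4 kJ/min. The optimal diet is the largest prefix of this list for which every included type satisfies E_i/h_i > R on the types above it.
Rate on top 1: 10.76. shrews: 35.3 > 10.76 → include.
Rate on top 2: 15.51. fledglings: 26 > 15.51 → include.
Rate on top 3: 17.62. voles: 21.4 > 17.62 → include.
Optimal diet: small lizards, shrews, fledglings, voles — 4 of 4 types.

4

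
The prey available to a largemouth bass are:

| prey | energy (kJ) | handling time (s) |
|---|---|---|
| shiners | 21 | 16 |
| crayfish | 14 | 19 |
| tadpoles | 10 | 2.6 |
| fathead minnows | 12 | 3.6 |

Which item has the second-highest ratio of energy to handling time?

fathead minnows

Profitability E/h (kJ/s): shiners = 21/16 = 1.31, crayfish = 14/19 = 0.737, tadpoles = 10/2.6 = 3.85, fathead minnows = 12/3.6 = 3.33.
Ranked: tadpoles > fathead minnows > shiners > crayfish.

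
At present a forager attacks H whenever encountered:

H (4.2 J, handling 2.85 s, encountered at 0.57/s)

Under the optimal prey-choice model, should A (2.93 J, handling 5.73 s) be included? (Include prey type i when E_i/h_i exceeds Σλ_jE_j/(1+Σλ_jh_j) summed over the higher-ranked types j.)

No

Intake rate on the current diet: R = (0.57×4.2) / (1 + 0.57×2.85) = 2.394/2.624 = 0.9122 J/s.
Profitability of A: 2.93/5.73 = 0.5113 J/s.
0.5113 < 0.9122, so adding A would lower the average — exclude it.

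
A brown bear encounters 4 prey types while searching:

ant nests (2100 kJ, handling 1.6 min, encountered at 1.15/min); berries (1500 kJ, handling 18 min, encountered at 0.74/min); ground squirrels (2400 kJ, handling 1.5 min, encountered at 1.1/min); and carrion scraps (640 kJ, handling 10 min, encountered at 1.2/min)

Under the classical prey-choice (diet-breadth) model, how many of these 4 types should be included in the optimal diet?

2

E/h in descending order: ground squirrels 1.6e+03, ant nests 1.31e+03, berries 83.3, carrion scraps 64 kJ/min. The optimal diet is the largest prefix of this list for which every included type satisfies E_i/h_i > R on the types above it.
Rate on top 1: 996.2. ant nests: 1.31e+03 > 996.2 → include.
Rate on top 2: 1126. berries: 83.3 < 1126 → exclude; stop.
Optimal diet: ground squirrels, ant nests — 2 of 4 types.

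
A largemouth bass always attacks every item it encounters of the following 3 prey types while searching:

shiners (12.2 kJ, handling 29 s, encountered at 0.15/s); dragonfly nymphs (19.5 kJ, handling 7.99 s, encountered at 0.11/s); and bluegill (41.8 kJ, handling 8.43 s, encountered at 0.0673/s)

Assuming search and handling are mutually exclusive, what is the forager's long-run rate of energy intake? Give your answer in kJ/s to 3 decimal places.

R = Σλ_iE_i / (1 + Σλ_ih_i)
Numerator: 0.15×12.2 + 0.11×19.5 + 0.0673×41.8 = 6.788
Denominator: 1 + 0.15×29 + 0.11×7.99 + 0.0673×8.43 = 6.796
R = 6.788/6.796 = 0.9988 kJ/s

0.999 kJ/s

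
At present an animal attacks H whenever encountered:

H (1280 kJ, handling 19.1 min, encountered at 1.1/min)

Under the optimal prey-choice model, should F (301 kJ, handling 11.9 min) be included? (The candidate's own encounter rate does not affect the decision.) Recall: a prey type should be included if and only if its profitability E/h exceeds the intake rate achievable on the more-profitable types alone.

No

Intake rate on the current diet: R = (1.1×1280) / (1 + 1.1×19.1) = 1408/22.01 = 63.97 kJ/min.
Profitability of F: 301/11.9 = 25.29 kJ/min.
Since 25.29 < R, time spent handling F is better spent searching.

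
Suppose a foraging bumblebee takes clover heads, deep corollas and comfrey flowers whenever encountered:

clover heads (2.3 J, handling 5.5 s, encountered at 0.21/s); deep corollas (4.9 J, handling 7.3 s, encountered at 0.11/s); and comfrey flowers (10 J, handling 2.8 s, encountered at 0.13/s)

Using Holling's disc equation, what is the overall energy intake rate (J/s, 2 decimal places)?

0.70 J/s

R = (0.21×2.3 + 0.11×4.9 + 0.13×10) / (1 + 0.21×5.5 + 0.11×7.3 + 0.13×2.8) = 2.322/3.322 = 0.699 J/s.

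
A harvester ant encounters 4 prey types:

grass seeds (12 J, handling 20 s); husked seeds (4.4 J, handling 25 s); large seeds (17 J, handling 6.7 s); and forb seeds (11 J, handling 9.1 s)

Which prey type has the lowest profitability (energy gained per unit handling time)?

husked seeds

In descending order of E/h:
large seeds: 17/6.7 = 2.54 J/s
forb seeds: 11/9.1 = 1.21 J/s
grass seeds: 12/20 = 0.6 J/s
husked seeds: 4.4/25 = 0.176 J/s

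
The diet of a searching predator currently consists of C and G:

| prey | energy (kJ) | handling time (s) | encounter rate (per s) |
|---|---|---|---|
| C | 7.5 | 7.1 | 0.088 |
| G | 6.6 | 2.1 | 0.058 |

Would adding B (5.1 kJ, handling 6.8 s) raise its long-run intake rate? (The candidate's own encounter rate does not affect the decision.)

On C and G alone, R = ΣλE/(1+Σλh) = 1.043/1.747 = 0.597 kJ/s.
Profitability of B: 5.1/6.8 = 0.75 kJ/s.
Since 0.75 > R, including B increases the long-run rate.

Yes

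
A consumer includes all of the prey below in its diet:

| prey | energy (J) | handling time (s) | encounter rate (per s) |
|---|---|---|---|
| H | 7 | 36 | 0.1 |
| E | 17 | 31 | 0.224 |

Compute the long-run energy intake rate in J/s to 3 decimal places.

0.391 J/s

R = Σλ_iE_i / (1 + Σλ_ih_i)
Numerator: 0.1×7 + 0.224×17 = 4.508
Denominator: 1 + 0.1×36 + 0.224×31 = 11.54
R = 4.508/11.54 = 0.3905 J/s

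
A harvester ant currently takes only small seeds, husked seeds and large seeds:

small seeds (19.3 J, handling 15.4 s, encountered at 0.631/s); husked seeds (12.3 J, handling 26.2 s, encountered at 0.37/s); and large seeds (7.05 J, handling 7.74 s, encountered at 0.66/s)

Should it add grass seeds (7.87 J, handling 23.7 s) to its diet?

Current rate: (0.631×19.3 + 0.37×12.3 + 0.66×7.05)/(1 + 0.631×15.4 + 0.37×26.2 + 0.66×7.74) = 0.8379 J/s.
Profitability of grass seeds: 7.87/23.7 = 0.3321 J/s.
Since 0.3321 < R, time spent handling grass seeds is better spent searching.

No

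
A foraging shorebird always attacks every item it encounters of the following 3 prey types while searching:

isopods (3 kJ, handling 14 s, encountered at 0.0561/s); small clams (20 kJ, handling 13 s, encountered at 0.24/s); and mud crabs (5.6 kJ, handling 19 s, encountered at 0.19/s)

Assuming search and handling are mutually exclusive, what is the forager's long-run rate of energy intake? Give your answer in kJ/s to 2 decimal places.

R = Σλ_iE_i / (1 + Σλ_ih_i)
Numerator: 0.0561×3 + 0.24×20 + 0.19×5.6 = 6.032
Denominator: 1 + 0.0561×14 + 0.24×13 + 0.19×19 = 8.515
R = 6.032/8.515 = 0.7084 kJ/s

0.71 kJ/s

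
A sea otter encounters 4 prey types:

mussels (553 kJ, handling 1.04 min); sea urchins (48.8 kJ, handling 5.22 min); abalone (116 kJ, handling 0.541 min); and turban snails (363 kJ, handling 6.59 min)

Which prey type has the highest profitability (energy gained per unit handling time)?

mussels

In descending order of E/h:
mussels: 553/1.04 = 532 kJ/min
abalone: 116/0.541 = 214 kJ/min
turban snails: 363/6.59 = 55.1 kJ/min
sea urchins: 48.8/5.22 = 9.35 kJ/min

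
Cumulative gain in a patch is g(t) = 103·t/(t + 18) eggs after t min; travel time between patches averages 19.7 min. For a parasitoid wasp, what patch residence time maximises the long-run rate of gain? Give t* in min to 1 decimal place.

18.8 min

Optimal t* satisfies g'(t*) = g(t*)/(T + t*).
g'(t) = 103·18/(t + 18)². Setting 103·18/(t+18)² = 103t/[(t+18)(19.7+t)] gives 18(19.7+t) = t(t+18), so t² = 18×19.7 = 354.6.
t* = √354.6 = 18.83 min.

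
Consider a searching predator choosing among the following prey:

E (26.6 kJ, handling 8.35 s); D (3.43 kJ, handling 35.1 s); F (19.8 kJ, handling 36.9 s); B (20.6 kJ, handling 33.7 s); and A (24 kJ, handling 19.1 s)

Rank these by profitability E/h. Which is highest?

E

Profitability E/h (kJ/s): E = 26.6/8.35 = 3.19, D = 3.43/35.1 = 0.0977, F = 19.8/36.9 = 0.537, B = 20.6/33.7 = 0.611, A = 24/19.1 = 1.26.
Ranked: E > A > B > F > D.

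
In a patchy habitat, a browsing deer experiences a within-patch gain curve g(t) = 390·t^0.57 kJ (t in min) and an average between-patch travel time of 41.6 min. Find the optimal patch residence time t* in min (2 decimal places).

Optimal t* satisfies g'(t*) = g(t*)/(T + t*).
g'(t) = 0.57·390·t^-0.43. Setting 0.57·390·t^-0.43 = 390·t^0.57/(41.6+t) gives 0.57(41.6+t) = t, so 0.43·t = 0.57×41.6.
t* = 0.57×41.6/0.43 = 55.14 min.

55.14 min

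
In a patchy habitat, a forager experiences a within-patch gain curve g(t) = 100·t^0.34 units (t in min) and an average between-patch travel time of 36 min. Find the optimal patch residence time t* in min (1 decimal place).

Optimal t* satisfies g'(t*) = g(t*)/(T + t*).
g'(t) = 0.34·100·t^-0.66. Setting 0.34·100·t^-0.66 = 100·t^0.34/(36+t) gives 0.34(36+t) = t, so 0.66·t = 0.34×36.
t* = 0.34×36/0.66 = 18.55 min.

18.5 min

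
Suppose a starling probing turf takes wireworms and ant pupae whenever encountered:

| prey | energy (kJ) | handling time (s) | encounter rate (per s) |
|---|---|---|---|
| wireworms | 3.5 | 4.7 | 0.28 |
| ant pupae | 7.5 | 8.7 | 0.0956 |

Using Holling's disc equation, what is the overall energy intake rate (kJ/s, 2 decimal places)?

0.54 kJ/s

Energy encountered per unit search time: 0.28×3.5 + 0.0956×7.5 = 1.697 kJ/s.
Handling time per unit search time: 0.28×4.7 + 0.0956×8.7 = 2.148.
Rate = 1.697/(1 + 2.148) = 0.5391 kJ/s.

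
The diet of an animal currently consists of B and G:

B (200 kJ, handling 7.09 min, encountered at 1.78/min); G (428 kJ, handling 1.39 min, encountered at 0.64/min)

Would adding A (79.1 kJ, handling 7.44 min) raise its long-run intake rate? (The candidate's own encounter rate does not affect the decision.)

No

Current rate: (1.78×200 + 0.64×428)/(1 + 1.78×7.09 + 0.64×1.39) = 43.41 kJ/min.
Profitability of A: 79.1/7.44 = 10.63 kJ/min.
10.63 < 43.41, so adding A would lower the average — exclude it.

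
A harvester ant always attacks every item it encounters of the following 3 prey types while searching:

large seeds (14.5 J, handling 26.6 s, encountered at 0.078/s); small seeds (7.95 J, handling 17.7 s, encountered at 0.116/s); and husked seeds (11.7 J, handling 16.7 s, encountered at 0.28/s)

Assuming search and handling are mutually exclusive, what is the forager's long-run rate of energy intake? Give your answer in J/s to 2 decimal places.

R = Σλ_iE_i / (1 + Σλ_ih_i)
Numerator: 0.078×14.5 + 0.116×7.95 + 0.28×11.7 = 5.329
Denominator: 1 + 0.078×26.6 + 0.116×17.7 + 0.28×16.7 = 9.804
R = 5.329/9.804 = 0.5436 J/s

0.54 J/s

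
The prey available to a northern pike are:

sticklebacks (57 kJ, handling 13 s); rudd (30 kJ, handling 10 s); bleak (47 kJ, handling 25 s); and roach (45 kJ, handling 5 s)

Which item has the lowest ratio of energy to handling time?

bleak

In descending order of E/h:
roach: 45/5 = 9 kJ/s
sticklebacks: 57/13 = 4.38 kJ/s
rudd: 30/10 = 3 kJ/s
bleak: 47/25 = 1.88 kJ/s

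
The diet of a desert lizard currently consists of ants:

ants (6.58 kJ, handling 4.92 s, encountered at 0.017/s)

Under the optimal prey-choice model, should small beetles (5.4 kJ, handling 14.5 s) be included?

Yes

On ants alone, R = ΣλE/(1+Σλh) = 0.1119/1.084 = 0.1032 kJ/s.
small beetles: E/h = 5.4/14.5 = 0.3724 kJ/s.
0.3724 > 0.1032, so adding small beetles raises the average — include it.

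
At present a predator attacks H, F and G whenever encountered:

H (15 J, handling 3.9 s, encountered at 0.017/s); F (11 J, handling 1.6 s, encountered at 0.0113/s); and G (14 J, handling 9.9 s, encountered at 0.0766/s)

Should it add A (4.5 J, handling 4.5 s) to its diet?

Yes

On H, F and G alone, R = ΣλE/(1+Σλh) = 1.452/1.843 = 0.7878 J/s.
A: E/h = 4.5/4.5 = 1 J/s.
1 > 0.7878, so adding A raises the average — include it.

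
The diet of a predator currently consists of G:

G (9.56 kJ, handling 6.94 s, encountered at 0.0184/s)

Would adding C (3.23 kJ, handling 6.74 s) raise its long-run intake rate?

Yes

On G alone, R = ΣλE/(1+Σλh) = 0.1759/1.128 = 0.156 kJ/s.
Profitability of C: 3.23/6.74 = 0.4792 kJ/s.
0.4792 > 0.156, so adding C raises the average — include it.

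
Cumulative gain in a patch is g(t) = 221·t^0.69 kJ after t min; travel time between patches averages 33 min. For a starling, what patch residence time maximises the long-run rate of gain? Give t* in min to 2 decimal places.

By the marginal value theorem, leave when the instantaneous gain rate g'(t) equals the habitat-wide average g(t)/(T + t).
g'(t) = 0.69·221·t^-0.31. Setting 0.69·221·t^-0.31 = 221·t^0.69/(33+t) gives 0.69(33+t) = t, so 0.31·t = 0.69×33.
t* = 0.69×33/0.31 = 73.45 min.

73.45 min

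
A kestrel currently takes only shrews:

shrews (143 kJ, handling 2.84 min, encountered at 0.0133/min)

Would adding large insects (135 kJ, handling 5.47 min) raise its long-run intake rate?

Yes

Current rate: (0.0133×143)/(1 + 0.0133×2.84) = 1.833 kJ/min.
large insects: E/h = 135/5.47 = 24.68 kJ/min.
24.68 > 1.833, so adding large insects raises the average — include it.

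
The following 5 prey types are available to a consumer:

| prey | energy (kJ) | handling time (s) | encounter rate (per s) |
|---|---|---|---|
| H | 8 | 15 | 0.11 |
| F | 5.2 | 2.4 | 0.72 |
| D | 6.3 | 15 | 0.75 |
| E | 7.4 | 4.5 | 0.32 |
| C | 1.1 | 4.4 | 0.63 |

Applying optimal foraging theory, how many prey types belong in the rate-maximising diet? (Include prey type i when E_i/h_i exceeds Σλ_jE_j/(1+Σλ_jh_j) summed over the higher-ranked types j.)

Profitabilities (E/h, kJ/s): F 2.17, E 1.64, H 0.533, D 0.42, C 0.25. Add prey in this order while the next type's profitability exceeds the intake rate on those already taken.
Rate on top 1: 1.372. E: 1.64 > 1.372 → include.
Rate on top 2: 1.466. H: 0.533 < 1.466 → exclude; stop.
Optimal diet: F, E — 2 of 5 types.

2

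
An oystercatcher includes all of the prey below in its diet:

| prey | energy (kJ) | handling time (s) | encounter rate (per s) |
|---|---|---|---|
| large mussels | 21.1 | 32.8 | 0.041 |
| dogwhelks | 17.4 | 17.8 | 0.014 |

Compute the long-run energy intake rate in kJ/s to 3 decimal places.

0.427 kJ/s

R = Σλ_iE_i / (1 + Σλ_ih_i)
Numerator: 0.041×21.1 + 0.014×17.4 = 1.109
Denominator: 1 + 0.041×32.8 + 0.014×17.8 = 2.594
R = 1.109/2.594 = 0.4274 kJ/s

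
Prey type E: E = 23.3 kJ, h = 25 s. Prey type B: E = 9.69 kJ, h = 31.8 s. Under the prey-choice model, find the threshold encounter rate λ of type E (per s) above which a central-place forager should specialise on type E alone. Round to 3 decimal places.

The zero-one rule: include type B iff E₂/h₂ > λE₁/(1+λh₁). Equality gives the switch point.
λE₁h₂ = E₂ + λE₂h₁ ⇒ λ = E₂/(E₁h₂ − E₂h₁) = 9.69/(740.9 − 242.2) = 0.01943 per s.

0.019 per s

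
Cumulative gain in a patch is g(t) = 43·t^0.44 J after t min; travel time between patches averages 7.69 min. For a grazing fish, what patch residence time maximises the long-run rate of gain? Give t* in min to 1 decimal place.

Optimal t* satisfies g'(t*) = g(t*)/(T + t*).
g'(t) = 0.44·43·t^-0.56. Setting 0.44·43·t^-0.56 = 43·t^0.44/(7.69+t) gives 0.44(7.69+t) = t, so 0.56·t = 0.44×7.69.
t* = 0.44×7.69/0.56 = 6.042 min.

6.0 min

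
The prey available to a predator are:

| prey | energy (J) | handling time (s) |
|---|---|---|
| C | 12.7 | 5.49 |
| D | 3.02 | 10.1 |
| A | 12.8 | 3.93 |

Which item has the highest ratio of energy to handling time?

A

In descending order of E/h:
A: 12.8/3.93 = 3.26 J/s
C: 12.7/5.49 = 2.31 J/s
D: 3.02/10.1 = 0.299 J/s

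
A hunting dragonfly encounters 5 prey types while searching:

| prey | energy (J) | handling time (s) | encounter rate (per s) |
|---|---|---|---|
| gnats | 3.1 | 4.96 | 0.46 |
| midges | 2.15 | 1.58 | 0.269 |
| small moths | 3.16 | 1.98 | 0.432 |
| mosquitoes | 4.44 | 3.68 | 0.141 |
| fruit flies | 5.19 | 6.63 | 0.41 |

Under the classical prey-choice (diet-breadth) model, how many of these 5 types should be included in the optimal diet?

3

Rank by E/h (J/s): small moths 1.6, midges 1.36, mosquitoes 1.21, fruit flies 0.783, gnats 0.625. Include each in turn until the next type's E/h falls below the running intake rate.
Rate on top 1: 0.7358. midges: 1.36 > 0.7358 → include.
Rate on top 2: 0.8523. mosquitoes: 1.21 > 0.8523 → include.
Rate on top 3: 0.9179. fruit flies: 0.783 < 0.9179 → exclude; stop.
Optimal diet: small moths, midges, mosquitoes — 3 of 5 types.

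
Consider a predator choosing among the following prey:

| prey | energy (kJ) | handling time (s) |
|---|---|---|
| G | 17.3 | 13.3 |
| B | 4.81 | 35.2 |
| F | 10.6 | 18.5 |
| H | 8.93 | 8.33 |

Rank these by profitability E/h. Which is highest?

Profitability E/h (kJ/s): G = 17.3/13.3 = 1.3, B = 4.81/35.2 = 0.137, F = 10.6/18.5 = 0.573, H = 8.93/8.33 = 1.07.
Ranked: G > H > F > B.

G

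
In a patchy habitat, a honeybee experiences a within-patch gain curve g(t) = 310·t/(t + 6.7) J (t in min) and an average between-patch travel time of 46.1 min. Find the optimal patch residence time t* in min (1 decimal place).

By the marginal value theorem, leave when the instantaneous gain rate g'(t) equals the habitat-wide average g(t)/(T + t).
g'(t) = 310·6.7/(t + 6.7)². Setting 310·6.7/(t+6.7)² = 310t/[(t+6.7)(46.1+t)] gives 6.7(46.1+t) = t(t+6.7), so t² = 6.7×46.1 = 308.9.
t* = √308.9 = 17.57 min.

17.6 min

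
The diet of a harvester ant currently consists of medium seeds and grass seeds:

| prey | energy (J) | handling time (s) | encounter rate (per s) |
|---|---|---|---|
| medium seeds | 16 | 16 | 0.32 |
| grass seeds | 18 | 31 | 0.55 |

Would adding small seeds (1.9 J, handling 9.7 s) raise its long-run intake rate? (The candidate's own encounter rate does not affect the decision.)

On medium seeds and grass seeds alone, R = ΣλE/(1+Σλh) = 15.02/23.17 = 0.6483 J/s.
Profitability of small seeds: 1.9/9.7 = 0.1959 J/s.
Since 0.1959 < R, time spent handling small seeds is better spent searching.

No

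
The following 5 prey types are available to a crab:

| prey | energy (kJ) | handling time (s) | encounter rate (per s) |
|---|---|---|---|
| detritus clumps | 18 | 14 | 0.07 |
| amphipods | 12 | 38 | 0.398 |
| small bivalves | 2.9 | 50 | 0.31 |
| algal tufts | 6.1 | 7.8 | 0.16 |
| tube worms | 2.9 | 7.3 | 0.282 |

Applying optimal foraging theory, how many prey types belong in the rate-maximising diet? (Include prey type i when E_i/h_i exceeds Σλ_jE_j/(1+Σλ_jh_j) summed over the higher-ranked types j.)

E/h in descending order: detritus clumps 1.29, algal tufts 0.782, tube worms 0.397, amphipods 0.316, small bivalves 0.058 kJ/s. The optimal diet is the largest prefix of this list for which every included type satisfies E_i/h_i > R on the types above it.
Rate on top 1: 0.6364. algal tufts: 0.782 > 0.6364 → include.
Rate on top 2: 0.6927. tube worms: 0.397 < 0.6927 → exclude; stop.
Optimal diet: detritus clumps, algal tufts — 2 of 5 types.

2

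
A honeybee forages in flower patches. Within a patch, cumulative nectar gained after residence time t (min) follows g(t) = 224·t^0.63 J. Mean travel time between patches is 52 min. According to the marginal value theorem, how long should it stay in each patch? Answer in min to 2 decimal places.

By the marginal value theorem, leave when the instantaneous gain rate g'(t) equals the habitat-wide average g(t)/(T + t).
g'(t) = 0.63·224·t^-0.37. Setting 0.63·224·t^-0.37 = 224·t^0.63/(52+t) gives 0.63(52+t) = t, so 0.37·t = 0.63×52.
t* = 0.63×52/0.37 = 88.54 min.

88.54 min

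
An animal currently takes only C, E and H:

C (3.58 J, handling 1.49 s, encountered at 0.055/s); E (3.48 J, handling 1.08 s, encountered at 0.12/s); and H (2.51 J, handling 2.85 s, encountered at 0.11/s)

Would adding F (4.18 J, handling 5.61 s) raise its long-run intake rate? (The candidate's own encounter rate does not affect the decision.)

Yes

Intake rate on the current diet: R = (0.055×3.58 + 0.12×3.48 + 0.11×2.51) / (1 + 0.055×1.49 + 0.12×1.08 + 0.11×2.85) = 0.8906/1.525 = 0.584 J/s.
Profitability of F: 4.18/5.61 = 0.7451 J/s.
Since 0.7451 > R, including F increases the long-run rate.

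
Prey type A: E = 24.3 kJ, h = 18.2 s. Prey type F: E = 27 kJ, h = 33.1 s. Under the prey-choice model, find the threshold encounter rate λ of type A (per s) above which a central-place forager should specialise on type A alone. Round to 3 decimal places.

At the threshold, the rate on type A alone equals the profitability of type F: λ·24.3/(1 + λ·18.2) = 27/33.1 = 0.8157.
Rearranging, λ(24.3 − 0.8157×18.2) = 0.8157, so λ = 0.8157/9.454 = 0.08628 per s.

0.086 per s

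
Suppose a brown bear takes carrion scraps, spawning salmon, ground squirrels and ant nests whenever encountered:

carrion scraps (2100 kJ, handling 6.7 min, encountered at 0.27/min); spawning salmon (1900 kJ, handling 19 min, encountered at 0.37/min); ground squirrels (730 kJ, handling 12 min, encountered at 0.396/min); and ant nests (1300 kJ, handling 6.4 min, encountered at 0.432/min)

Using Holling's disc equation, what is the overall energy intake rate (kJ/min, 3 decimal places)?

R = Σλ_iE_i / (1 + Σλ_ih_i)
Numerator: 0.27×2100 + 0.37×1900 + 0.396×730 + 0.432×1300 = 2121
Denominator: 1 + 0.27×6.7 + 0.37×19 + 0.396×12 + 0.432×6.4 = 17.36
R = 2121/17.36 = 122.2 kJ/min

122.189 kJ/min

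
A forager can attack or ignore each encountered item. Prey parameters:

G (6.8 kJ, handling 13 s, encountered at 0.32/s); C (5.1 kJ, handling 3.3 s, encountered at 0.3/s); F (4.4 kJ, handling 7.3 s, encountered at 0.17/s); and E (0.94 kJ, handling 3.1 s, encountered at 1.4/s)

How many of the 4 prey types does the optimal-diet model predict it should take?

1

E/h in descending order: C 1.55, F 0.603, G 0.523, E 0.303 kJ/s. The optimal diet is the largest prefix of this list for which every included type satisfies E_i/h_i > R on the types above it.
Rate on top 1: 0.7688. F: 0.603 < 0.7688 → exclude; stop.
Optimal diet: C — 1 of 4 types.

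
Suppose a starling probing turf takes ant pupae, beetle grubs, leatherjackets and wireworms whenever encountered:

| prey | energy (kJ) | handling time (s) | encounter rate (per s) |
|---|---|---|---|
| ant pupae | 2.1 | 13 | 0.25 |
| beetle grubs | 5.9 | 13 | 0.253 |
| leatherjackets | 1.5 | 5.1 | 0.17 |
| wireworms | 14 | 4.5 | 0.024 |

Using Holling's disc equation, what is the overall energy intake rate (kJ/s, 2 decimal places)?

0.31 kJ/s

R = Σλ_iE_i / (1 + Σλ_ih_i)
Numerator: 0.25×2.1 + 0.253×5.9 + 0.17×1.5 + 0.024×14 = 2.609
Denominator: 1 + 0.25×13 + 0.253×13 + 0.17×5.1 + 0.024×4.5 = 8.514
R = 2.609/8.514 = 0.3064 kJ/s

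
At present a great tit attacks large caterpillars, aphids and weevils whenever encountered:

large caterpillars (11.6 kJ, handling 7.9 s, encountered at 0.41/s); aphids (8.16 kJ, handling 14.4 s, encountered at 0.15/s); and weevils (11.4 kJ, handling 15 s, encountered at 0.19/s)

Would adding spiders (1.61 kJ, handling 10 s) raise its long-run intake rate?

No

Current rate: (0.41×11.6 + 0.15×8.16 + 0.19×11.4)/(1 + 0.41×7.9 + 0.15×14.4 + 0.19×15) = 0.8807 kJ/s.
Profitability of spiders: 1.61/10 = 0.161 kJ/s.
Since 0.161 < R, time spent handling spiders is better spent searching.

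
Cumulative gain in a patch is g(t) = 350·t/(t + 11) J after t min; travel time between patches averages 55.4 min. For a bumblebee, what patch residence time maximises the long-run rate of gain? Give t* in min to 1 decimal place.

24.7 min

Optimal t* satisfies g'(t*) = g(t*)/(T + t*).
g'(t) = 350·11/(t + 11)². Setting 350·11/(t+11)² = 350t/[(t+11)(55.4+t)] gives 11(55.4+t) = t(t+11), so t² = 11×55.4 = 609.4.
t* = √609.4 = 24.69 min.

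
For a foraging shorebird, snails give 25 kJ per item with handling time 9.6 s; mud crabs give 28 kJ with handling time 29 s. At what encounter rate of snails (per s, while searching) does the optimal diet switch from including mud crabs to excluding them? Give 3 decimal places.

At the threshold, the rate on snails alone equals the profitability of mud crabs: λ·25/(1 + λ·9.6) = 28/29 = 0.9655.
Rearranging, λ(25 − 0.9655×9.6) = 0.9655, so λ = 0.9655/15.73 = 0.06138 per s.

0.061 per s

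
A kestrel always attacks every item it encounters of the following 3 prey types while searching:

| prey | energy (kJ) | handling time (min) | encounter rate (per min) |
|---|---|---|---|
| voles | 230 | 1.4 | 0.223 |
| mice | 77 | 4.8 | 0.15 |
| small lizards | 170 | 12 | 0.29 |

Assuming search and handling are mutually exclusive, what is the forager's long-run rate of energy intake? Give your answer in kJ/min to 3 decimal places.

20.344 kJ/min

Energy encountered per unit search time: 0.223×230 + 0.15×77 + 0.29×170 = 112.1 kJ/min.
Handling time per unit search time: 0.223×1.4 + 0.15×4.8 + 0.29×12 = 4.512.
Rate = 112.1/(1 + 4.512) = 20.34 kJ/min.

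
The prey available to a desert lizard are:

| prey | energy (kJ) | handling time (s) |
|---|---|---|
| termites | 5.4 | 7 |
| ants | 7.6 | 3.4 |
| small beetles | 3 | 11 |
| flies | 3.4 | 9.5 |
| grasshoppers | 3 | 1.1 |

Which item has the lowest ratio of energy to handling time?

small beetles

Profitability E/h (kJ/s): termites = 5.4/7 = 0.771, ants = 7.6/3.4 = 2.24, small beetles = 3/11 = 0.273, flies = 3.4/9.5 = 0.358, grasshoppers = 3/1.1 = 2.73.
Ranked: grasshoppers > ants > termites > flies > small beetles.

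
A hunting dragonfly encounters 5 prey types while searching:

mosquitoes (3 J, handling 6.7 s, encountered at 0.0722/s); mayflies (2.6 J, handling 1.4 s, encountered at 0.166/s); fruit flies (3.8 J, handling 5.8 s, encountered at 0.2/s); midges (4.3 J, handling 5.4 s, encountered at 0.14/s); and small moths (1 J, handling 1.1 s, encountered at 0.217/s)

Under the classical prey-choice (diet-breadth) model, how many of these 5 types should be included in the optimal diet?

4

E/h in descending order: mayflies 1.86, small moths 0.909, midges 0.796, fruit flies 0.655, mosquitoes 0.448 J/s. The optimal diet is the largest prefix of this list for which every included type satisfies E_i/h_i > R on the types above it.
Rate on top 1: 0.3502. small moths: 0.909 > 0.3502 → include.
Rate on top 2: 0.4409. midges: 0.796 > 0.4409 → include.
Rate on top 3: 0.5615. fruit flies: 0.655 > 0.5615 → include.
Rate on top 4: 0.5936. mosquitoes: 0.448 < 0.5936 → exclude; stop.
Optimal diet: mayflies, small moths, midges, fruit flies — 4 of 5 types.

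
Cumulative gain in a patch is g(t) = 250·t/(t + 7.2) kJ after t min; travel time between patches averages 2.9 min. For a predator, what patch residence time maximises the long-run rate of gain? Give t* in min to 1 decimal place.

Maximise g(t)/(T+t): set derivative to zero → g'(t)(T+t) = g(t).
g'(t) = 250·7.2/(t + 7.2)². Setting 250·7.2/(t+7.2)² = 250t/[(t+7.2)(2.9+t)] gives 7.2(2.9+t) = t(t+7.2), so t² = 7.2×2.9 = 20.88.
t* = √20.88 = 4.569 min.

4.6 min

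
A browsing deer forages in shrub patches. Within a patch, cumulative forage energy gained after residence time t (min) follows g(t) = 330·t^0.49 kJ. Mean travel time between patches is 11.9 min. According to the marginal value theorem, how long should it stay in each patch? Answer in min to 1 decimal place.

Optimal t* satisfies g'(t*) = g(t*)/(T + t*).
g'(t) = 0.49·330·t^-0.51. Setting 0.49·330·t^-0.51 = 330·t^0.49/(11.9+t) gives 0.49(11.9+t) = t, so 0.51·t = 0.49×11.9.
t* = 0.49×11.9/0.51 = 11.43 min.

11.4 min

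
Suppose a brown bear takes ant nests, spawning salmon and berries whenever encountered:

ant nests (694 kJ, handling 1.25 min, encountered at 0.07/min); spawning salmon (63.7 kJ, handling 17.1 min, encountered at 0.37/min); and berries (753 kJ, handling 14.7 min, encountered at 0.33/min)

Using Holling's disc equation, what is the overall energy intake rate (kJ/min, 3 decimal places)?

26.142 kJ/min

R = Σλ_iE_i / (1 + Σλ_ih_i)
Numerator: 0.07×694 + 0.37×63.7 + 0.33×753 = 320.6
Denominator: 1 + 0.07×1.25 + 0.37×17.1 + 0.33×14.7 = 12.27
R = 320.6/12.27 = 26.14 kJ/min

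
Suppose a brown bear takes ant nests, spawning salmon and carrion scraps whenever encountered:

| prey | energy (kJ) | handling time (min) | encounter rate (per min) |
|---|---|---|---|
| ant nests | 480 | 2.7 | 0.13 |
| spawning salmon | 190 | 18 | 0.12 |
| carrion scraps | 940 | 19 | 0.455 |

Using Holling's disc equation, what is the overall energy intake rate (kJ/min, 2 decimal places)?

42.19 kJ/min

Energy encountered per unit search time: 0.13×480 + 0.12×190 + 0.455×940 = 512.9 kJ/min.
Handling time per unit search time: 0.13×2.7 + 0.12×18 + 0.455×19 = 11.16.
Rate = 512.9/(1 + 11.16) = 42.19 kJ/min.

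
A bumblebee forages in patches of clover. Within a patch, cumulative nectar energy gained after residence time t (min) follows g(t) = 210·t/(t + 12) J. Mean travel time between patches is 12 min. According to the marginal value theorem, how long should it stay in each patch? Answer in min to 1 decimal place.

Maximise g(t)/(T+t): set derivative to zero → g'(t)(T+t) = g(t).
g'(t) = 210·12/(t + 12)². Setting 210·12/(t+12)² = 210t/[(t+12)(12+t)] gives 12(12+t) = t(t+12), so t² = 12×12 = 144.
t* = √144 = 12 min.

12.0 min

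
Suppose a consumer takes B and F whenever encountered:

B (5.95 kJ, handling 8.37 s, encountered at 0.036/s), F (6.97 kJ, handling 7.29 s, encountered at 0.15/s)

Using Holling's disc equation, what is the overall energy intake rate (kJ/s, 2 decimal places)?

0.53 kJ/s

R = Σλ_iE_i / (1 + Σλ_ih_i)
Numerator: 0.036×5.95 + 0.15×6.97 = 1.26
Denominator: 1 + 0.036×8.37 + 0.15×7.29 = 2.395
R = 1.26/2.395 = 0.526 kJ/s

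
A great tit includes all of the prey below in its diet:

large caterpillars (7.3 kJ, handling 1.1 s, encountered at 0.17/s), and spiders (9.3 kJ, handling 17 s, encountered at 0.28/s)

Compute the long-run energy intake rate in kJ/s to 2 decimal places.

R = (0.17×7.3 + 0.28×9.3) / (1 + 0.17×1.1 + 0.28×17) = 3.845/5.947 = 0.6465 kJ/s.

0.65 kJ/s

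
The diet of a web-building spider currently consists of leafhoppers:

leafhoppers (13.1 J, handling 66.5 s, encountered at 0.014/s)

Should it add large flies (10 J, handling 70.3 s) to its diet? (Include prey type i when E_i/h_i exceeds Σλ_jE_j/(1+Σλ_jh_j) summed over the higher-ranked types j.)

On leafhoppers alone, R = ΣλE/(1+Σλh) = 0.1834/1.931 = 0.09498 J/s.
Profitability of large flies: 10/70.3 = 0.1422 J/s.
Since 0.1422 > R, including large flies increases the long-run rate.

Yes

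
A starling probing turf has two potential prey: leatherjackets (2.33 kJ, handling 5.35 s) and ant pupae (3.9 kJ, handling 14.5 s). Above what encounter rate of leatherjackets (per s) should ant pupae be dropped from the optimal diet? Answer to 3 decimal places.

Drop ant pupae once their profitability E₂/h₂ falls below the rate achievable on leatherjackets alone: E₂/h₂ = λE₁/(1 + λh₁).
Solve for λ: λE₁h₂ = E₂(1 + λh₁) → λ(E₁h₂ − E₂h₁) = E₂ → λ = E₂/(E₁h₂ − E₂h₁).
λ = 3.9/(2.33×14.5 − 3.9×5.35) = 3.9/12.92 = 0.3019 per s.

0.302 per s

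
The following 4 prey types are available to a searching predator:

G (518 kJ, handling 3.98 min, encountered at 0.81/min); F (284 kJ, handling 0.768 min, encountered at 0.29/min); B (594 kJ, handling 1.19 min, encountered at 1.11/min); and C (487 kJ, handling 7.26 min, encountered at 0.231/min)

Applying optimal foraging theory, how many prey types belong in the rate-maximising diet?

Profitabilities (E/h, kJ/min): B 499, F 370, G 130, C 67.1. Add prey in this order while the next type's profitability exceeds the intake rate on those already taken.
Rate on top 1: 284.1. F: 370 > 284.1 → include.
Rate on top 2: 291.6. G: 130 < 291.6 → exclude; stop.
Optimal diet: B, F — 2 of 4 types.

2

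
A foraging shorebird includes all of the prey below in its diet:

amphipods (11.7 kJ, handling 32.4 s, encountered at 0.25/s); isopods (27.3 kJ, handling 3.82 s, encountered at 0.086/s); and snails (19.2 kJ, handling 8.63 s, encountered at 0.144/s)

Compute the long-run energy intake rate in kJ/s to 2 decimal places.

R = (0.25×11.7 + 0.086×27.3 + 0.144×19.2) / (1 + 0.25×32.4 + 0.086×3.82 + 0.144×8.63) = 8.038/10.67 = 0.7532 kJ/s.

0.75 kJ/s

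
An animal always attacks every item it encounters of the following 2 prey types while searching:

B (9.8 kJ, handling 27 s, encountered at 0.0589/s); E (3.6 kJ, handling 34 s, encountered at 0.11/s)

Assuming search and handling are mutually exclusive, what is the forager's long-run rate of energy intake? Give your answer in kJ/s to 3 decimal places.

0.154 kJ/s

Energy encountered per unit search time: 0.0589×9.8 + 0.11×3.6 = 0.9732 kJ/s.
Handling time per unit search time: 0.0589×27 + 0.11×34 = 5.33.
Rate = 0.9732/(1 + 5.33) = 0.1537 kJ/s.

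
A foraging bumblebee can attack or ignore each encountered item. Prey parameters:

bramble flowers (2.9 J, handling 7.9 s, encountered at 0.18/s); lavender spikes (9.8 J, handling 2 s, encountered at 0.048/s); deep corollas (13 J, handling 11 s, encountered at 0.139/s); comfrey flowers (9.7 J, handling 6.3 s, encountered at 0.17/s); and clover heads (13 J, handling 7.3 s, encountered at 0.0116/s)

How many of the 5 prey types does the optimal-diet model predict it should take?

E/h in descending order: lavender spikes 4.9, clover heads 1.78, comfrey flowers 1.54, deep corollas 1.18, bramble flowers 0.367 J/s. The optimal diet is the largest prefix of this list for which every included type satisfies E_i/h_i > R on the types above it.
Rate on top 1: 0.4292. clover heads: 1.78 > 0.4292 → include.
Rate on top 2: 0.5261. comfrey flowers: 1.54 > 0.5261 → include.
Rate on top 3: 1.008. deep corollas: 1.18 > 1.008 → include.
Rate on top 4: 1.078. bramble flowers: 0.367 < 1.078 → exclude; stop.
Optimal diet: lavender spikes, clover heads, comfrey flowers, deep corollas — 4 of 5 types.

4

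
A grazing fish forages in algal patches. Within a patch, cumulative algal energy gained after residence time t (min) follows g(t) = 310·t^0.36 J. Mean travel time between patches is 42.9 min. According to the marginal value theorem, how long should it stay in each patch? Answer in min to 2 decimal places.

By the marginal value theorem, leave when the instantaneous gain rate g'(t) equals the habitat-wide average g(t)/(T + t).
g'(t) = 0.36·310·t^-0.64. Setting 0.36·310·t^-0.64 = 310·t^0.36/(42.9+t) gives 0.36(42.9+t) = t, so 0.64·t = 0.36×42.9.
t* = 0.36×42.9/0.64 = 24.13 min.

24.13 min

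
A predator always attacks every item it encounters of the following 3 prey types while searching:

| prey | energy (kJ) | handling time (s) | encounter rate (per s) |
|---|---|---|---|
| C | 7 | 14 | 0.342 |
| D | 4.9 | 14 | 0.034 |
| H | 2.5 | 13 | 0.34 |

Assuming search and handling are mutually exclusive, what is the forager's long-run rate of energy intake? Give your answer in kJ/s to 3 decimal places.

0.319 kJ/s

R = Σλ_iE_i / (1 + Σλ_ih_i)
Numerator: 0.342×7 + 0.034×4.9 + 0.34×2.5 = 3.411
Denominator: 1 + 0.342×14 + 0.034×14 + 0.34×13 = 10.68
R = 3.411/10.68 = 0.3192 kJ/s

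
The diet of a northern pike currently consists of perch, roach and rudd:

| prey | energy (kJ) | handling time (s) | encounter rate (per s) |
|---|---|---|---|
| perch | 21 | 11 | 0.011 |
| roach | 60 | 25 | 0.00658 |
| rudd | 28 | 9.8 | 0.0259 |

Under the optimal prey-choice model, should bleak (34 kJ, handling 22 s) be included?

Current rate: (0.011×21 + 0.00658×60 + 0.0259×28)/(1 + 0.011×11 + 0.00658×25 + 0.0259×9.8) = 0.8777 kJ/s.
bleak: E/h = 34/22 = 1.545 kJ/s.
Since 1.545 > R, including bleak increases the long-run rate.

Yes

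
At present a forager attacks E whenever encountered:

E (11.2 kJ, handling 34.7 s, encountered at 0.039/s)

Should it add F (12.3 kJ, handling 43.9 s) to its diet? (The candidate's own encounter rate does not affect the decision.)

Yes

Intake rate on the current diet: R = (0.039×11.2) / (1 + 0.039×34.7) = 0.4368/2.353 = 0.1856 kJ/s.
Profitability of F: 12.3/43.9 = 0.2802 kJ/s.
0.2802 > 0.1856, so adding F raises the average — include it.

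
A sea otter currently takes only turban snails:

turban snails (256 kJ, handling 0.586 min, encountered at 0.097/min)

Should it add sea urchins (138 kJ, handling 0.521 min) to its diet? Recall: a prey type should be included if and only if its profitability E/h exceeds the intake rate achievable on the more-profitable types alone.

Yes

Current rate: (0.097×256)/(1 + 0.097×0.586) = 23.5 kJ/min.
Profitability of sea urchins: 138/0.521 = 264.9 kJ/min.
Since 264.9 > R, including sea urchins increases the long-run rate.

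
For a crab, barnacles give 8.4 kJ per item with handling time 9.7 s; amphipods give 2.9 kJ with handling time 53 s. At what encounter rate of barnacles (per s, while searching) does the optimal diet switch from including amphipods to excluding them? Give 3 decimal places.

0.007 per s

At the threshold, the rate on barnacles alone equals the profitability of amphipods: λ·8.4/(1 + λ·9.7) = 2.9/53 = 0.05472.
Rearranging, λ(8.4 − 0.05472×9.7) = 0.05472, so λ = 0.05472/7.869 = 0.006953 per s.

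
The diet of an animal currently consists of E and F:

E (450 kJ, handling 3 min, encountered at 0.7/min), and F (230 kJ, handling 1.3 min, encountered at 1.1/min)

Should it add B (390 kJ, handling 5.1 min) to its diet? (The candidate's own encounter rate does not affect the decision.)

No

Current rate: (0.7×450 + 1.1×230)/(1 + 0.7×3 + 1.1×1.3) = 125.4 kJ/min.
B: E/h = 390/5.1 = 76.47 kJ/min.
76.47 < 125.4, so adding B would lower the average — exclude it.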